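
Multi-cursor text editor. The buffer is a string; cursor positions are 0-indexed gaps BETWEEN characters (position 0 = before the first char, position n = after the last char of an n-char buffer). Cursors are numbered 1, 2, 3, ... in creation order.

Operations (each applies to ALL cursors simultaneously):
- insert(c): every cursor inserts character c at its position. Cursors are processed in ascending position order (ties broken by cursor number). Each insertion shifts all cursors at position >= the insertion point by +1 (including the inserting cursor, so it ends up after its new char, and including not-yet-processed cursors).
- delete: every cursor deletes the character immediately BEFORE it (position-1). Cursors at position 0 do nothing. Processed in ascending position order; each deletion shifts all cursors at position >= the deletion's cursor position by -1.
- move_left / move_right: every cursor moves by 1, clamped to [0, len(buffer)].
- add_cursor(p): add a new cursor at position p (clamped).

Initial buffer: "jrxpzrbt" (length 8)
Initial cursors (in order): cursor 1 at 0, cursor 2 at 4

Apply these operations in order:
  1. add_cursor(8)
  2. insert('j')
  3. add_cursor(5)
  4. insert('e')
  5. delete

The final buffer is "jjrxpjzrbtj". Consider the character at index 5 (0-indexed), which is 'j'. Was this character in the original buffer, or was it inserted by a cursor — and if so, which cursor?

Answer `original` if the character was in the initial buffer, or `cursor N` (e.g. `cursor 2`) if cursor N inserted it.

After op 1 (add_cursor(8)): buffer="jrxpzrbt" (len 8), cursors c1@0 c2@4 c3@8, authorship ........
After op 2 (insert('j')): buffer="jjrxpjzrbtj" (len 11), cursors c1@1 c2@6 c3@11, authorship 1....2....3
After op 3 (add_cursor(5)): buffer="jjrxpjzrbtj" (len 11), cursors c1@1 c4@5 c2@6 c3@11, authorship 1....2....3
After op 4 (insert('e')): buffer="jejrxpejezrbtje" (len 15), cursors c1@2 c4@7 c2@9 c3@15, authorship 11....422....33
After op 5 (delete): buffer="jjrxpjzrbtj" (len 11), cursors c1@1 c4@5 c2@6 c3@11, authorship 1....2....3
Authorship (.=original, N=cursor N): 1 . . . . 2 . . . . 3
Index 5: author = 2

Answer: cursor 2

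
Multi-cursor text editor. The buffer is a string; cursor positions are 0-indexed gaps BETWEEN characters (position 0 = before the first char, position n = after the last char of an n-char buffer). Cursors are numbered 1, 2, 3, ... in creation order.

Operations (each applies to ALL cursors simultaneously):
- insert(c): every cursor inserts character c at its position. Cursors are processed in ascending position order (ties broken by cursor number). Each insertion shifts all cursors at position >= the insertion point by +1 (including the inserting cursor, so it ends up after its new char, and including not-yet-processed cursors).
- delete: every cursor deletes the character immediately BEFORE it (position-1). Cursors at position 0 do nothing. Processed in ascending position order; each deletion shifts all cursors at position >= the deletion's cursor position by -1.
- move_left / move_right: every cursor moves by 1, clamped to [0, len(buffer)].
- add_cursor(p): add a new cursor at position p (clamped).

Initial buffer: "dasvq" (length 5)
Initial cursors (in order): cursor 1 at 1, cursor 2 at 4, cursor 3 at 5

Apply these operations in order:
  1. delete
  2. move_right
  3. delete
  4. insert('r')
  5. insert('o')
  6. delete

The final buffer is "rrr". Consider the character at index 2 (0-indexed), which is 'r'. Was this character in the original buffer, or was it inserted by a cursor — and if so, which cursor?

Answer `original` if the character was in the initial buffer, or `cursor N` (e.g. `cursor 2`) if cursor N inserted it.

After op 1 (delete): buffer="as" (len 2), cursors c1@0 c2@2 c3@2, authorship ..
After op 2 (move_right): buffer="as" (len 2), cursors c1@1 c2@2 c3@2, authorship ..
After op 3 (delete): buffer="" (len 0), cursors c1@0 c2@0 c3@0, authorship 
After op 4 (insert('r')): buffer="rrr" (len 3), cursors c1@3 c2@3 c3@3, authorship 123
After op 5 (insert('o')): buffer="rrrooo" (len 6), cursors c1@6 c2@6 c3@6, authorship 123123
After op 6 (delete): buffer="rrr" (len 3), cursors c1@3 c2@3 c3@3, authorship 123
Authorship (.=original, N=cursor N): 1 2 3
Index 2: author = 3

Answer: cursor 3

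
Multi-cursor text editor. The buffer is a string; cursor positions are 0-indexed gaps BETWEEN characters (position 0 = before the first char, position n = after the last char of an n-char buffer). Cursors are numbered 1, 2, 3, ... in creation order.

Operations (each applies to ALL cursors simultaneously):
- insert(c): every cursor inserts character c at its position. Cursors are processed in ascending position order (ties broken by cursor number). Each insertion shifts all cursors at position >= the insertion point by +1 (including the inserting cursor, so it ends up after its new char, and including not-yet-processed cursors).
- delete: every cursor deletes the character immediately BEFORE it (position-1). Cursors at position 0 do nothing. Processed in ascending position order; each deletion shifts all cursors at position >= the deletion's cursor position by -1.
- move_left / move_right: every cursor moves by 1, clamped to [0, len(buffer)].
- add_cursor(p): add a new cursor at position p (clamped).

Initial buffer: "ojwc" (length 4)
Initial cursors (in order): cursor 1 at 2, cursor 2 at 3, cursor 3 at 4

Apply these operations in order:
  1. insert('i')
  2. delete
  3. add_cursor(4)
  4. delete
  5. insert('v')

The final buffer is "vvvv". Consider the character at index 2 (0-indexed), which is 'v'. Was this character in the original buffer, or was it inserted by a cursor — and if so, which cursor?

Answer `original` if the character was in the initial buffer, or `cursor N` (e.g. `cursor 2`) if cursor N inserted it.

After op 1 (insert('i')): buffer="ojiwici" (len 7), cursors c1@3 c2@5 c3@7, authorship ..1.2.3
After op 2 (delete): buffer="ojwc" (len 4), cursors c1@2 c2@3 c3@4, authorship ....
After op 3 (add_cursor(4)): buffer="ojwc" (len 4), cursors c1@2 c2@3 c3@4 c4@4, authorship ....
After op 4 (delete): buffer="" (len 0), cursors c1@0 c2@0 c3@0 c4@0, authorship 
After op 5 (insert('v')): buffer="vvvv" (len 4), cursors c1@4 c2@4 c3@4 c4@4, authorship 1234
Authorship (.=original, N=cursor N): 1 2 3 4
Index 2: author = 3

Answer: cursor 3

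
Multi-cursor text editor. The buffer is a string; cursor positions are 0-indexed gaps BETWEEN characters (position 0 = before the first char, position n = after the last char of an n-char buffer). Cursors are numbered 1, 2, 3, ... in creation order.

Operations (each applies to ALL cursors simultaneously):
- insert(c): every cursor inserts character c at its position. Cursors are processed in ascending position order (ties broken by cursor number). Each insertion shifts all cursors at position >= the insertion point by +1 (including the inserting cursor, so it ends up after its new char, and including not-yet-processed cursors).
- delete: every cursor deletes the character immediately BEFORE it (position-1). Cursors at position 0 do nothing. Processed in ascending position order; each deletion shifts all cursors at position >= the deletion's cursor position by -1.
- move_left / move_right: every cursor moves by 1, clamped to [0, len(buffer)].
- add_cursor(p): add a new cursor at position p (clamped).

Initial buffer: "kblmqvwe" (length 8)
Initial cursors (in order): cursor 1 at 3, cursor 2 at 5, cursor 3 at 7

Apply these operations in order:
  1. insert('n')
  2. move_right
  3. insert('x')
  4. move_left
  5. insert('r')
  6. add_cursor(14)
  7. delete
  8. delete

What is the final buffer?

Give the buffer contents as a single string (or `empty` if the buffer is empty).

Answer: kblnxqnxx

Derivation:
After op 1 (insert('n')): buffer="kblnmqnvwne" (len 11), cursors c1@4 c2@7 c3@10, authorship ...1..2..3.
After op 2 (move_right): buffer="kblnmqnvwne" (len 11), cursors c1@5 c2@8 c3@11, authorship ...1..2..3.
After op 3 (insert('x')): buffer="kblnmxqnvxwnex" (len 14), cursors c1@6 c2@10 c3@14, authorship ...1.1.2.2.3.3
After op 4 (move_left): buffer="kblnmxqnvxwnex" (len 14), cursors c1@5 c2@9 c3@13, authorship ...1.1.2.2.3.3
After op 5 (insert('r')): buffer="kblnmrxqnvrxwnerx" (len 17), cursors c1@6 c2@11 c3@16, authorship ...1.11.2.22.3.33
After op 6 (add_cursor(14)): buffer="kblnmrxqnvrxwnerx" (len 17), cursors c1@6 c2@11 c4@14 c3@16, authorship ...1.11.2.22.3.33
After op 7 (delete): buffer="kblnmxqnvxwex" (len 13), cursors c1@5 c2@9 c4@11 c3@12, authorship ...1.1.2.2..3
After op 8 (delete): buffer="kblnxqnxx" (len 9), cursors c1@4 c2@7 c3@8 c4@8, authorship ...11.223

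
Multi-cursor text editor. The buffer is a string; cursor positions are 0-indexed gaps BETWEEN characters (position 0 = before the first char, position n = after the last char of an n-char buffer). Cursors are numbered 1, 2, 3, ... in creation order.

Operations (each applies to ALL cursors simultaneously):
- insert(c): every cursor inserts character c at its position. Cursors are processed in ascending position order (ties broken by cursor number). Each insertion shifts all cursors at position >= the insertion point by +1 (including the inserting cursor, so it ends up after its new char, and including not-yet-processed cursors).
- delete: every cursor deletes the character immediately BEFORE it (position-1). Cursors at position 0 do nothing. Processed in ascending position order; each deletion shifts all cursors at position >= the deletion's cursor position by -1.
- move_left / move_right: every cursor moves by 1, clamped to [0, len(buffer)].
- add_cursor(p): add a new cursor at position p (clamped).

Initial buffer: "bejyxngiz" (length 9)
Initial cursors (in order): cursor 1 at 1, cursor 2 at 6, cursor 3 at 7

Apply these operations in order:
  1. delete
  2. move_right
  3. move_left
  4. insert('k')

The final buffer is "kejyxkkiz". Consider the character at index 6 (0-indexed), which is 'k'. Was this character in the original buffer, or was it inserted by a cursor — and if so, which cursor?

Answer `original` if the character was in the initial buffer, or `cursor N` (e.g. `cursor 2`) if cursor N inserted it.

After op 1 (delete): buffer="ejyxiz" (len 6), cursors c1@0 c2@4 c3@4, authorship ......
After op 2 (move_right): buffer="ejyxiz" (len 6), cursors c1@1 c2@5 c3@5, authorship ......
After op 3 (move_left): buffer="ejyxiz" (len 6), cursors c1@0 c2@4 c3@4, authorship ......
After op 4 (insert('k')): buffer="kejyxkkiz" (len 9), cursors c1@1 c2@7 c3@7, authorship 1....23..
Authorship (.=original, N=cursor N): 1 . . . . 2 3 . .
Index 6: author = 3

Answer: cursor 3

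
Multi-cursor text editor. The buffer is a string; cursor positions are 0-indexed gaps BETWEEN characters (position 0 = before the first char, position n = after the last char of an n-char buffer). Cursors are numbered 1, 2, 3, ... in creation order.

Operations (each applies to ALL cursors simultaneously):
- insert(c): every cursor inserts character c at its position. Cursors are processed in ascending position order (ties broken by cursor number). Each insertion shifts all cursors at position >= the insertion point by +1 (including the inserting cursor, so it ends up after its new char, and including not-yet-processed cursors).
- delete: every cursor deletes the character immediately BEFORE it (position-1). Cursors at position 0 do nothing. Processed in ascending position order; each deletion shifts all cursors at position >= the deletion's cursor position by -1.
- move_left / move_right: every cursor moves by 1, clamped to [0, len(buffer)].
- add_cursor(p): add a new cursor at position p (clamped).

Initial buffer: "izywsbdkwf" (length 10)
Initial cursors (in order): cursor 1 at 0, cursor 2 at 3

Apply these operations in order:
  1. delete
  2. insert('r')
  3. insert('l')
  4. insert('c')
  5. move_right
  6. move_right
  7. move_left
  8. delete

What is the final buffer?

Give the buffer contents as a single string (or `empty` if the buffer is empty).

After op 1 (delete): buffer="izwsbdkwf" (len 9), cursors c1@0 c2@2, authorship .........
After op 2 (insert('r')): buffer="rizrwsbdkwf" (len 11), cursors c1@1 c2@4, authorship 1..2.......
After op 3 (insert('l')): buffer="rlizrlwsbdkwf" (len 13), cursors c1@2 c2@6, authorship 11..22.......
After op 4 (insert('c')): buffer="rlcizrlcwsbdkwf" (len 15), cursors c1@3 c2@8, authorship 111..222.......
After op 5 (move_right): buffer="rlcizrlcwsbdkwf" (len 15), cursors c1@4 c2@9, authorship 111..222.......
After op 6 (move_right): buffer="rlcizrlcwsbdkwf" (len 15), cursors c1@5 c2@10, authorship 111..222.......
After op 7 (move_left): buffer="rlcizrlcwsbdkwf" (len 15), cursors c1@4 c2@9, authorship 111..222.......
After op 8 (delete): buffer="rlczrlcsbdkwf" (len 13), cursors c1@3 c2@7, authorship 111.222......

Answer: rlczrlcsbdkwf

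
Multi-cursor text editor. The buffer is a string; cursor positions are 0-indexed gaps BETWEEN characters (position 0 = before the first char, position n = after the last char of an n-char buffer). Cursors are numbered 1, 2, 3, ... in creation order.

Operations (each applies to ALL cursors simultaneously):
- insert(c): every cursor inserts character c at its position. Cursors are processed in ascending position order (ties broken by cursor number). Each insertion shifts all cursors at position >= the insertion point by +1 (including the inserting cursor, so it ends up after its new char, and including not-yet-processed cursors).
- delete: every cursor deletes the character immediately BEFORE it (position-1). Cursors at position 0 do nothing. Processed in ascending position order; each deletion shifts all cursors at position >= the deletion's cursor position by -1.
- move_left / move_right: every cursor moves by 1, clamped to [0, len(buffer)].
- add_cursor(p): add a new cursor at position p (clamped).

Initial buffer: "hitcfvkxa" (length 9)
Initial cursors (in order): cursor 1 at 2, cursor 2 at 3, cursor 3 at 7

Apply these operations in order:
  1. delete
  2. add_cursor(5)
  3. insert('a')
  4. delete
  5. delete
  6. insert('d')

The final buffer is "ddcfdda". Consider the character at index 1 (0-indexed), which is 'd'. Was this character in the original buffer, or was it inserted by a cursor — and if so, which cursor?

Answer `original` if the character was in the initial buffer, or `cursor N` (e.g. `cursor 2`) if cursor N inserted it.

Answer: cursor 2

Derivation:
After op 1 (delete): buffer="hcfvxa" (len 6), cursors c1@1 c2@1 c3@4, authorship ......
After op 2 (add_cursor(5)): buffer="hcfvxa" (len 6), cursors c1@1 c2@1 c3@4 c4@5, authorship ......
After op 3 (insert('a')): buffer="haacfvaxaa" (len 10), cursors c1@3 c2@3 c3@7 c4@9, authorship .12...3.4.
After op 4 (delete): buffer="hcfvxa" (len 6), cursors c1@1 c2@1 c3@4 c4@5, authorship ......
After op 5 (delete): buffer="cfa" (len 3), cursors c1@0 c2@0 c3@2 c4@2, authorship ...
After op 6 (insert('d')): buffer="ddcfdda" (len 7), cursors c1@2 c2@2 c3@6 c4@6, authorship 12..34.
Authorship (.=original, N=cursor N): 1 2 . . 3 4 .
Index 1: author = 2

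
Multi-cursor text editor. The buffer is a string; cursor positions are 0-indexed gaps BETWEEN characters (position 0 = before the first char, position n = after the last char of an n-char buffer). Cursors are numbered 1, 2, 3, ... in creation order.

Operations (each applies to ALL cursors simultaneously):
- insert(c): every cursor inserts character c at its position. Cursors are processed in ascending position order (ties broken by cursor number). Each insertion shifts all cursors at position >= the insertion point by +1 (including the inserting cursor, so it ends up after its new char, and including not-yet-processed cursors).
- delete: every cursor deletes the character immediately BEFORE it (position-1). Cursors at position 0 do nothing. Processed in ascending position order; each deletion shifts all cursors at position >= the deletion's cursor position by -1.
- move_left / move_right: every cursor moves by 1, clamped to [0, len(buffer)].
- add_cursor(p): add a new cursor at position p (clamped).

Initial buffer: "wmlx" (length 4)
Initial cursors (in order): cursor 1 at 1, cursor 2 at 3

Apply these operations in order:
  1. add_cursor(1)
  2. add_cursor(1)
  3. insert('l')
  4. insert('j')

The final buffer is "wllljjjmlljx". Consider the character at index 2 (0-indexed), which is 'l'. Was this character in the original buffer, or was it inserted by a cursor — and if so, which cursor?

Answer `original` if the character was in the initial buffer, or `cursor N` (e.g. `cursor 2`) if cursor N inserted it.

After op 1 (add_cursor(1)): buffer="wmlx" (len 4), cursors c1@1 c3@1 c2@3, authorship ....
After op 2 (add_cursor(1)): buffer="wmlx" (len 4), cursors c1@1 c3@1 c4@1 c2@3, authorship ....
After op 3 (insert('l')): buffer="wlllmllx" (len 8), cursors c1@4 c3@4 c4@4 c2@7, authorship .134..2.
After op 4 (insert('j')): buffer="wllljjjmlljx" (len 12), cursors c1@7 c3@7 c4@7 c2@11, authorship .134134..22.
Authorship (.=original, N=cursor N): . 1 3 4 1 3 4 . . 2 2 .
Index 2: author = 3

Answer: cursor 3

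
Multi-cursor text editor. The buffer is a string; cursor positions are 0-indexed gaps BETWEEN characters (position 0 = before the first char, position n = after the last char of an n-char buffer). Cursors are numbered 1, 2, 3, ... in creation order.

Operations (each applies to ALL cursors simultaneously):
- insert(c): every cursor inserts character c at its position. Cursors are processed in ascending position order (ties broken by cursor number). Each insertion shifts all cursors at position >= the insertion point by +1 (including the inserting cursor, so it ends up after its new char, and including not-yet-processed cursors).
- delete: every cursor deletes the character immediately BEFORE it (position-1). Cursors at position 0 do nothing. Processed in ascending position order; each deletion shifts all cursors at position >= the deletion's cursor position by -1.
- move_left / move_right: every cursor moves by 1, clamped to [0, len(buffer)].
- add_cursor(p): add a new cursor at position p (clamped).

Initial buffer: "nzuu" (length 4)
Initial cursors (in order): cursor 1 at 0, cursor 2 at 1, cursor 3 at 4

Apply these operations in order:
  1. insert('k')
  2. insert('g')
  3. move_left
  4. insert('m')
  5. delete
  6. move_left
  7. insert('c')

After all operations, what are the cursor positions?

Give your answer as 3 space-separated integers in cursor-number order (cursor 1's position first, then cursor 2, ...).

After op 1 (insert('k')): buffer="knkzuuk" (len 7), cursors c1@1 c2@3 c3@7, authorship 1.2...3
After op 2 (insert('g')): buffer="kgnkgzuukg" (len 10), cursors c1@2 c2@5 c3@10, authorship 11.22...33
After op 3 (move_left): buffer="kgnkgzuukg" (len 10), cursors c1@1 c2@4 c3@9, authorship 11.22...33
After op 4 (insert('m')): buffer="kmgnkmgzuukmg" (len 13), cursors c1@2 c2@6 c3@12, authorship 111.222...333
After op 5 (delete): buffer="kgnkgzuukg" (len 10), cursors c1@1 c2@4 c3@9, authorship 11.22...33
After op 6 (move_left): buffer="kgnkgzuukg" (len 10), cursors c1@0 c2@3 c3@8, authorship 11.22...33
After op 7 (insert('c')): buffer="ckgnckgzuuckg" (len 13), cursors c1@1 c2@5 c3@11, authorship 111.222...333

Answer: 1 5 11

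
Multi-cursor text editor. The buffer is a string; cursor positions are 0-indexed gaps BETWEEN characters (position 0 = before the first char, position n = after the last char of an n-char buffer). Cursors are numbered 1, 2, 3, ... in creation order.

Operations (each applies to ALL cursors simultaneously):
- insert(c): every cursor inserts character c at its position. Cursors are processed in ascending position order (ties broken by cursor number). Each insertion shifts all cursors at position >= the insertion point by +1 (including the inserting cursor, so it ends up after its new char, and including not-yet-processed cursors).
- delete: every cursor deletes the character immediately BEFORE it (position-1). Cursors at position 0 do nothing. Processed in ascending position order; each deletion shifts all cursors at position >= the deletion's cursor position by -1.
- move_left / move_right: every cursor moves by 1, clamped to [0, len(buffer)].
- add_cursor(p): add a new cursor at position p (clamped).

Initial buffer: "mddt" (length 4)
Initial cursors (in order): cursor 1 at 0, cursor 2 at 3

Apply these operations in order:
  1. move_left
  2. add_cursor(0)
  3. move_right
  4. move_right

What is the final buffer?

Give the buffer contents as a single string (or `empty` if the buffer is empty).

After op 1 (move_left): buffer="mddt" (len 4), cursors c1@0 c2@2, authorship ....
After op 2 (add_cursor(0)): buffer="mddt" (len 4), cursors c1@0 c3@0 c2@2, authorship ....
After op 3 (move_right): buffer="mddt" (len 4), cursors c1@1 c3@1 c2@3, authorship ....
After op 4 (move_right): buffer="mddt" (len 4), cursors c1@2 c3@2 c2@4, authorship ....

Answer: mddt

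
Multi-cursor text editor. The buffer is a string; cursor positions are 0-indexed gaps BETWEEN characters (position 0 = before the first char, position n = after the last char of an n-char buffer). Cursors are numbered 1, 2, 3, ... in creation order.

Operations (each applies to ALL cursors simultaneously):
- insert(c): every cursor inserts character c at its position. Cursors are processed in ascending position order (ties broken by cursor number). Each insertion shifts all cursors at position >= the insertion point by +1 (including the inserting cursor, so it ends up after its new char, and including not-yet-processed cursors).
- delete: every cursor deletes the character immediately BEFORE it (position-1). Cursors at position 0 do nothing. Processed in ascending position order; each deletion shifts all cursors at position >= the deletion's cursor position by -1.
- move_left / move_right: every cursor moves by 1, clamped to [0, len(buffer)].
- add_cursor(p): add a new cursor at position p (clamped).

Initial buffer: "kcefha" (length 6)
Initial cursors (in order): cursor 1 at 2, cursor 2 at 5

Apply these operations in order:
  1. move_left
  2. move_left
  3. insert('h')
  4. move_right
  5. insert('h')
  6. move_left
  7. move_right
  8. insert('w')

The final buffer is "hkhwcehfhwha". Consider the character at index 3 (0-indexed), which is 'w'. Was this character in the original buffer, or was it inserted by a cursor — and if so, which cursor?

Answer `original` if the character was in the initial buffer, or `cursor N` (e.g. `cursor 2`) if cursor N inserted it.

After op 1 (move_left): buffer="kcefha" (len 6), cursors c1@1 c2@4, authorship ......
After op 2 (move_left): buffer="kcefha" (len 6), cursors c1@0 c2@3, authorship ......
After op 3 (insert('h')): buffer="hkcehfha" (len 8), cursors c1@1 c2@5, authorship 1...2...
After op 4 (move_right): buffer="hkcehfha" (len 8), cursors c1@2 c2@6, authorship 1...2...
After op 5 (insert('h')): buffer="hkhcehfhha" (len 10), cursors c1@3 c2@8, authorship 1.1..2.2..
After op 6 (move_left): buffer="hkhcehfhha" (len 10), cursors c1@2 c2@7, authorship 1.1..2.2..
After op 7 (move_right): buffer="hkhcehfhha" (len 10), cursors c1@3 c2@8, authorship 1.1..2.2..
After op 8 (insert('w')): buffer="hkhwcehfhwha" (len 12), cursors c1@4 c2@10, authorship 1.11..2.22..
Authorship (.=original, N=cursor N): 1 . 1 1 . . 2 . 2 2 . .
Index 3: author = 1

Answer: cursor 1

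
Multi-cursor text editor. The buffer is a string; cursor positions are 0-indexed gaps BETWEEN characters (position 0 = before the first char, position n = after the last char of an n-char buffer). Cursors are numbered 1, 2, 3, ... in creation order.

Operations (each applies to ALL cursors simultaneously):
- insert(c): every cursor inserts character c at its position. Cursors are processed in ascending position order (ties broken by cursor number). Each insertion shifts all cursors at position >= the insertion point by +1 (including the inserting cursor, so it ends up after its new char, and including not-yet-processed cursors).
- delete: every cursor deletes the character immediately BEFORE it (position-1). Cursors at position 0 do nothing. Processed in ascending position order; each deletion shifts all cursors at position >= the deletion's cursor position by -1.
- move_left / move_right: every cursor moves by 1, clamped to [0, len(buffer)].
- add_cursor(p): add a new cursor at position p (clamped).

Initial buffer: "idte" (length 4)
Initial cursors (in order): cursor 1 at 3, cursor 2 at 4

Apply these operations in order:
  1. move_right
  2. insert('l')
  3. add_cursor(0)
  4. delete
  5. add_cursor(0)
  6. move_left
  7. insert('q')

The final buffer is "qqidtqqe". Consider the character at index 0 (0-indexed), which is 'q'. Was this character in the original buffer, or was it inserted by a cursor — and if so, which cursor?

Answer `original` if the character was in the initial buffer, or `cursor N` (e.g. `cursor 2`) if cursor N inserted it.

Answer: cursor 3

Derivation:
After op 1 (move_right): buffer="idte" (len 4), cursors c1@4 c2@4, authorship ....
After op 2 (insert('l')): buffer="idtell" (len 6), cursors c1@6 c2@6, authorship ....12
After op 3 (add_cursor(0)): buffer="idtell" (len 6), cursors c3@0 c1@6 c2@6, authorship ....12
After op 4 (delete): buffer="idte" (len 4), cursors c3@0 c1@4 c2@4, authorship ....
After op 5 (add_cursor(0)): buffer="idte" (len 4), cursors c3@0 c4@0 c1@4 c2@4, authorship ....
After op 6 (move_left): buffer="idte" (len 4), cursors c3@0 c4@0 c1@3 c2@3, authorship ....
After op 7 (insert('q')): buffer="qqidtqqe" (len 8), cursors c3@2 c4@2 c1@7 c2@7, authorship 34...12.
Authorship (.=original, N=cursor N): 3 4 . . . 1 2 .
Index 0: author = 3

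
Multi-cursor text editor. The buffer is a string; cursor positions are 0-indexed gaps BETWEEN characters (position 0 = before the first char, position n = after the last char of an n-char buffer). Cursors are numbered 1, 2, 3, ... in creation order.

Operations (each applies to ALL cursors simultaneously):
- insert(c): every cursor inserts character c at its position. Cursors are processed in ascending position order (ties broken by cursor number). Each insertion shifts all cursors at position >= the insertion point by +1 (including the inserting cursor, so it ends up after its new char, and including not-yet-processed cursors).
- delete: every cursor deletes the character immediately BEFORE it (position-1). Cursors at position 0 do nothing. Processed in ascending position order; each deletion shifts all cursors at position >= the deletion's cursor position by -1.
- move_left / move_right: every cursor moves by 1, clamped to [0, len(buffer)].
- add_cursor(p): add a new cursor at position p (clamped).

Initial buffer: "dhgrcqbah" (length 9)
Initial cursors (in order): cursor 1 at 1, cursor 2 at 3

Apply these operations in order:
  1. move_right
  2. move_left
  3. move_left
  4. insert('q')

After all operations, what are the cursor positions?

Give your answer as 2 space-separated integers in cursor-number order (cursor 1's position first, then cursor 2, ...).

After op 1 (move_right): buffer="dhgrcqbah" (len 9), cursors c1@2 c2@4, authorship .........
After op 2 (move_left): buffer="dhgrcqbah" (len 9), cursors c1@1 c2@3, authorship .........
After op 3 (move_left): buffer="dhgrcqbah" (len 9), cursors c1@0 c2@2, authorship .........
After op 4 (insert('q')): buffer="qdhqgrcqbah" (len 11), cursors c1@1 c2@4, authorship 1..2.......

Answer: 1 4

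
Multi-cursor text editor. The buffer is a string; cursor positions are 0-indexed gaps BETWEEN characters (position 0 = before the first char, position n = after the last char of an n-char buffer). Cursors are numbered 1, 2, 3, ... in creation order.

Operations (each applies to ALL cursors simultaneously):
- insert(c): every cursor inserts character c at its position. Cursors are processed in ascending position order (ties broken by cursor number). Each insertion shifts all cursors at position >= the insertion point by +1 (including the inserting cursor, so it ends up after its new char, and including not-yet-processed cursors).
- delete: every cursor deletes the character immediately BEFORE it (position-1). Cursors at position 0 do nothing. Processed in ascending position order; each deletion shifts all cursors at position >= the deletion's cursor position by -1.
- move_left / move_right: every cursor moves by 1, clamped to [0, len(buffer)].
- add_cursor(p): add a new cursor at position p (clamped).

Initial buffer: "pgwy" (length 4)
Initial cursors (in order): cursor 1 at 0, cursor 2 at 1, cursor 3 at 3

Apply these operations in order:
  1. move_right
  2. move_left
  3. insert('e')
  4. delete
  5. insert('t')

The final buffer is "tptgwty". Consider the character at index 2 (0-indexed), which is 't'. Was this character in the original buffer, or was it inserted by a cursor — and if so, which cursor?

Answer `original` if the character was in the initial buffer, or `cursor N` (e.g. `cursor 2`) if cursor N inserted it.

Answer: cursor 2

Derivation:
After op 1 (move_right): buffer="pgwy" (len 4), cursors c1@1 c2@2 c3@4, authorship ....
After op 2 (move_left): buffer="pgwy" (len 4), cursors c1@0 c2@1 c3@3, authorship ....
After op 3 (insert('e')): buffer="epegwey" (len 7), cursors c1@1 c2@3 c3@6, authorship 1.2..3.
After op 4 (delete): buffer="pgwy" (len 4), cursors c1@0 c2@1 c3@3, authorship ....
After op 5 (insert('t')): buffer="tptgwty" (len 7), cursors c1@1 c2@3 c3@6, authorship 1.2..3.
Authorship (.=original, N=cursor N): 1 . 2 . . 3 .
Index 2: author = 2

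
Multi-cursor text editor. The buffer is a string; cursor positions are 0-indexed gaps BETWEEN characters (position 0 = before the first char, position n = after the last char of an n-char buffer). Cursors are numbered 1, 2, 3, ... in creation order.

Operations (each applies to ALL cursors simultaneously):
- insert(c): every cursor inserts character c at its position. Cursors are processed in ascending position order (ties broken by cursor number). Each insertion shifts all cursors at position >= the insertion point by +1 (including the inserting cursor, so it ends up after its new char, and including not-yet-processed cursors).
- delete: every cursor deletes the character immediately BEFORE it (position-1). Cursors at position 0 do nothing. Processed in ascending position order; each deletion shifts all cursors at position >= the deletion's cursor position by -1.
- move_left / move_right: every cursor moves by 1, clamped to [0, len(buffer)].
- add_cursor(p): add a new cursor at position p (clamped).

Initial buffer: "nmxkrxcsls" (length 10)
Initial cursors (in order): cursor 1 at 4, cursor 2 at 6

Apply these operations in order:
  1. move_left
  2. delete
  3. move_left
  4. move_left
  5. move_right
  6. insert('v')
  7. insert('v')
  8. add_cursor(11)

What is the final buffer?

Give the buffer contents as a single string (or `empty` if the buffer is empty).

Answer: nvvmvvkxcsls

Derivation:
After op 1 (move_left): buffer="nmxkrxcsls" (len 10), cursors c1@3 c2@5, authorship ..........
After op 2 (delete): buffer="nmkxcsls" (len 8), cursors c1@2 c2@3, authorship ........
After op 3 (move_left): buffer="nmkxcsls" (len 8), cursors c1@1 c2@2, authorship ........
After op 4 (move_left): buffer="nmkxcsls" (len 8), cursors c1@0 c2@1, authorship ........
After op 5 (move_right): buffer="nmkxcsls" (len 8), cursors c1@1 c2@2, authorship ........
After op 6 (insert('v')): buffer="nvmvkxcsls" (len 10), cursors c1@2 c2@4, authorship .1.2......
After op 7 (insert('v')): buffer="nvvmvvkxcsls" (len 12), cursors c1@3 c2@6, authorship .11.22......
After op 8 (add_cursor(11)): buffer="nvvmvvkxcsls" (len 12), cursors c1@3 c2@6 c3@11, authorship .11.22......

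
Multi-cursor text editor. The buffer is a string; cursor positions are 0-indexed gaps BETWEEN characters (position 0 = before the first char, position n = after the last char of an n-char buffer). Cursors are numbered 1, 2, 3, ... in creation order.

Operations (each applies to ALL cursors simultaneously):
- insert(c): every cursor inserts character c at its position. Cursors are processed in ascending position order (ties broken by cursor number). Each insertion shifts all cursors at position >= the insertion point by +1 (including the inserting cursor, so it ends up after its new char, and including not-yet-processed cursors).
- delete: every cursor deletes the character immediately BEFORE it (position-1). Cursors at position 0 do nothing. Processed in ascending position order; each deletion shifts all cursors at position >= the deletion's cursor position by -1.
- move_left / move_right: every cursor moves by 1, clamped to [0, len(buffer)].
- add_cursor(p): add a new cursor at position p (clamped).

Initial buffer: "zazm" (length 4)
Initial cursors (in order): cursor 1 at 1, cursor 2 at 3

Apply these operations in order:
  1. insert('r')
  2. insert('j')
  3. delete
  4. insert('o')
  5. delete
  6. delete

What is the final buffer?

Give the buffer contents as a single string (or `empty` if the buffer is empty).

Answer: zazm

Derivation:
After op 1 (insert('r')): buffer="zrazrm" (len 6), cursors c1@2 c2@5, authorship .1..2.
After op 2 (insert('j')): buffer="zrjazrjm" (len 8), cursors c1@3 c2@7, authorship .11..22.
After op 3 (delete): buffer="zrazrm" (len 6), cursors c1@2 c2@5, authorship .1..2.
After op 4 (insert('o')): buffer="zroazrom" (len 8), cursors c1@3 c2@7, authorship .11..22.
After op 5 (delete): buffer="zrazrm" (len 6), cursors c1@2 c2@5, authorship .1..2.
After op 6 (delete): buffer="zazm" (len 4), cursors c1@1 c2@3, authorship ....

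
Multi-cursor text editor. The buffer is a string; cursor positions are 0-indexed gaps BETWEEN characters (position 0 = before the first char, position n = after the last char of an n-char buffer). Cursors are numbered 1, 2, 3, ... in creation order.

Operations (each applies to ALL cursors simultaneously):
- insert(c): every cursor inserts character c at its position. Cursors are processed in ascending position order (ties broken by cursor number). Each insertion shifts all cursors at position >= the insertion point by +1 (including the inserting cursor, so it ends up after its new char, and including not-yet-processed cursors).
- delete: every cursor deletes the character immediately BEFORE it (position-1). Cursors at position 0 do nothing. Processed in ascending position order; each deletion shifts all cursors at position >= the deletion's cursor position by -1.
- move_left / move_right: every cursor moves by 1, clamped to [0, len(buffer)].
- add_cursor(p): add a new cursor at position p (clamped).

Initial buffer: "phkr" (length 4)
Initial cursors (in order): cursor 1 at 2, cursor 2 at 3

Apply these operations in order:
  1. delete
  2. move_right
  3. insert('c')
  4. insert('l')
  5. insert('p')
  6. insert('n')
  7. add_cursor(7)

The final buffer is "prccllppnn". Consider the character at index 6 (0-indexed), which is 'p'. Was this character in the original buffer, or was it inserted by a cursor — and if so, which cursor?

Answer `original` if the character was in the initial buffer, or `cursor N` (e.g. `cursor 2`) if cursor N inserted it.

Answer: cursor 1

Derivation:
After op 1 (delete): buffer="pr" (len 2), cursors c1@1 c2@1, authorship ..
After op 2 (move_right): buffer="pr" (len 2), cursors c1@2 c2@2, authorship ..
After op 3 (insert('c')): buffer="prcc" (len 4), cursors c1@4 c2@4, authorship ..12
After op 4 (insert('l')): buffer="prccll" (len 6), cursors c1@6 c2@6, authorship ..1212
After op 5 (insert('p')): buffer="prccllpp" (len 8), cursors c1@8 c2@8, authorship ..121212
After op 6 (insert('n')): buffer="prccllppnn" (len 10), cursors c1@10 c2@10, authorship ..12121212
After op 7 (add_cursor(7)): buffer="prccllppnn" (len 10), cursors c3@7 c1@10 c2@10, authorship ..12121212
Authorship (.=original, N=cursor N): . . 1 2 1 2 1 2 1 2
Index 6: author = 1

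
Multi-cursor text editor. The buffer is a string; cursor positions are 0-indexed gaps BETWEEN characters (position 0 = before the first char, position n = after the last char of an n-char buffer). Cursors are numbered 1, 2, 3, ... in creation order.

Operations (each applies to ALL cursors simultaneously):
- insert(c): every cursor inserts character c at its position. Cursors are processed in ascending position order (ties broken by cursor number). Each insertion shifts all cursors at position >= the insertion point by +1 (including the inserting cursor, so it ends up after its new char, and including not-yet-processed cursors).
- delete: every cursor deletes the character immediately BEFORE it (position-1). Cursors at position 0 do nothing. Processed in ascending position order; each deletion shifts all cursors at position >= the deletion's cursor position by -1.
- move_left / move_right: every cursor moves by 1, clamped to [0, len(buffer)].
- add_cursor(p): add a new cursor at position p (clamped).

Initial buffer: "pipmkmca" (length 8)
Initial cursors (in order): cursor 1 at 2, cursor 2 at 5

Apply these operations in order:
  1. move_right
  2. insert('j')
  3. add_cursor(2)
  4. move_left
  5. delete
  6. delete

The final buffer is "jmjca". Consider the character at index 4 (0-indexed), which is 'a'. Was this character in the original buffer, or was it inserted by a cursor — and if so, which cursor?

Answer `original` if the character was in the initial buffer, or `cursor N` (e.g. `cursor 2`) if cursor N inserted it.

Answer: original

Derivation:
After op 1 (move_right): buffer="pipmkmca" (len 8), cursors c1@3 c2@6, authorship ........
After op 2 (insert('j')): buffer="pipjmkmjca" (len 10), cursors c1@4 c2@8, authorship ...1...2..
After op 3 (add_cursor(2)): buffer="pipjmkmjca" (len 10), cursors c3@2 c1@4 c2@8, authorship ...1...2..
After op 4 (move_left): buffer="pipjmkmjca" (len 10), cursors c3@1 c1@3 c2@7, authorship ...1...2..
After op 5 (delete): buffer="ijmkjca" (len 7), cursors c3@0 c1@1 c2@4, authorship .1..2..
After op 6 (delete): buffer="jmjca" (len 5), cursors c1@0 c3@0 c2@2, authorship 1.2..
Authorship (.=original, N=cursor N): 1 . 2 . .
Index 4: author = original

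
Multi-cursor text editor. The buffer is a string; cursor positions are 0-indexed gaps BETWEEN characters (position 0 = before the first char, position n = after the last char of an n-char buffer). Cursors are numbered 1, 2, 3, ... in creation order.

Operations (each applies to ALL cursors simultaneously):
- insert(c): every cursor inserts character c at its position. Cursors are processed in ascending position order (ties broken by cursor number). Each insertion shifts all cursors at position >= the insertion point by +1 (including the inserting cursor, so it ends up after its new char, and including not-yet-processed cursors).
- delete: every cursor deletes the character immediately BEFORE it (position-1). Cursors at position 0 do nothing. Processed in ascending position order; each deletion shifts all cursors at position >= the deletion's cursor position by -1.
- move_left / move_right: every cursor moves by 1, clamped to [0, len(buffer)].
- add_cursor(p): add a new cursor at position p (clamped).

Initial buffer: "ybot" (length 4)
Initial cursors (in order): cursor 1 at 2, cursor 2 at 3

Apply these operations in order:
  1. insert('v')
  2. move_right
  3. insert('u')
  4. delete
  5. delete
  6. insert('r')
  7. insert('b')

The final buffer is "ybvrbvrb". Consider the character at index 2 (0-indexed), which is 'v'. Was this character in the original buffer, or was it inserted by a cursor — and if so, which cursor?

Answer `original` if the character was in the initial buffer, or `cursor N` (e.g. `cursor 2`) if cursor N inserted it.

Answer: cursor 1

Derivation:
After op 1 (insert('v')): buffer="ybvovt" (len 6), cursors c1@3 c2@5, authorship ..1.2.
After op 2 (move_right): buffer="ybvovt" (len 6), cursors c1@4 c2@6, authorship ..1.2.
After op 3 (insert('u')): buffer="ybvouvtu" (len 8), cursors c1@5 c2@8, authorship ..1.12.2
After op 4 (delete): buffer="ybvovt" (len 6), cursors c1@4 c2@6, authorship ..1.2.
After op 5 (delete): buffer="ybvv" (len 4), cursors c1@3 c2@4, authorship ..12
After op 6 (insert('r')): buffer="ybvrvr" (len 6), cursors c1@4 c2@6, authorship ..1122
After op 7 (insert('b')): buffer="ybvrbvrb" (len 8), cursors c1@5 c2@8, authorship ..111222
Authorship (.=original, N=cursor N): . . 1 1 1 2 2 2
Index 2: author = 1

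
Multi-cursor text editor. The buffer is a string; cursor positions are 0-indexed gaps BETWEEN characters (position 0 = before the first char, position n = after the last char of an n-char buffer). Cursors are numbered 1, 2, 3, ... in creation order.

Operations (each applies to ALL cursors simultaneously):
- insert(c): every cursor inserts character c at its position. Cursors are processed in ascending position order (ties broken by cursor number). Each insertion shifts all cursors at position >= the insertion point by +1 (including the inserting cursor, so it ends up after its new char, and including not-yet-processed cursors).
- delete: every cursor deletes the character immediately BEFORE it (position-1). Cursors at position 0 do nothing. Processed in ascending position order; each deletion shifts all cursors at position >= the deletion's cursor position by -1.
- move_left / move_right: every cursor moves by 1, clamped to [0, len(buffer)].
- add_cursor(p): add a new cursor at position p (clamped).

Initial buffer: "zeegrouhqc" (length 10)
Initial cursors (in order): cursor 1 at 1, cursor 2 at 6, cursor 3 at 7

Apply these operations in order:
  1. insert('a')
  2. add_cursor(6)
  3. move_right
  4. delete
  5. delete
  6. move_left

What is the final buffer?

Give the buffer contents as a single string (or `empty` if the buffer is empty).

Answer: zegqc

Derivation:
After op 1 (insert('a')): buffer="zaeegroauahqc" (len 13), cursors c1@2 c2@8 c3@10, authorship .1.....2.3...
After op 2 (add_cursor(6)): buffer="zaeegroauahqc" (len 13), cursors c1@2 c4@6 c2@8 c3@10, authorship .1.....2.3...
After op 3 (move_right): buffer="zaeegroauahqc" (len 13), cursors c1@3 c4@7 c2@9 c3@11, authorship .1.....2.3...
After op 4 (delete): buffer="zaegraaqc" (len 9), cursors c1@2 c4@5 c2@6 c3@7, authorship .1...23..
After op 5 (delete): buffer="zegqc" (len 5), cursors c1@1 c2@3 c3@3 c4@3, authorship .....
After op 6 (move_left): buffer="zegqc" (len 5), cursors c1@0 c2@2 c3@2 c4@2, authorship .....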